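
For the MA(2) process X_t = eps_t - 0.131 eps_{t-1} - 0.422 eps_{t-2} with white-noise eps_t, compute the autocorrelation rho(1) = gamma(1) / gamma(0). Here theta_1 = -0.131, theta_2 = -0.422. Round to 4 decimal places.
\rho(1) = -0.0633

For an MA(q) process with theta_0 = 1, the autocovariance is
  gamma(k) = sigma^2 * sum_{i=0..q-k} theta_i * theta_{i+k},
and rho(k) = gamma(k) / gamma(0). Sigma^2 cancels.
  numerator   = (1)*(-0.131) + (-0.131)*(-0.422) = -0.075718.
  denominator = (1)^2 + (-0.131)^2 + (-0.422)^2 = 1.195245.
  rho(1) = -0.075718 / 1.195245 = -0.0633.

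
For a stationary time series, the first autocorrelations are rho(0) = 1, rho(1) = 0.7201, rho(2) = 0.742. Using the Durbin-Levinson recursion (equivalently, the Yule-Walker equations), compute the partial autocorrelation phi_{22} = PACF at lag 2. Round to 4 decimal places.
\phi_{22} = 0.4641

The PACF at lag k is phi_{kk}, the last component of the solution
to the Yule-Walker system G_k phi = r_k where
  (G_k)_{ij} = rho(|i - j|), (r_k)_i = rho(i), i,j = 1..k.
Equivalently, Durbin-Levinson gives phi_{kk} iteratively:
  phi_{11} = rho(1)
  phi_{kk} = [rho(k) - sum_{j=1..k-1} phi_{k-1,j} rho(k-j)]
            / [1 - sum_{j=1..k-1} phi_{k-1,j} rho(j)],
  phi_{k,j} = phi_{k-1,j} - phi_{kk} phi_{k-1,k-j},  j = 1..k-1.
Step k = 1:
  phi_11 = rho(1) = 0.7201.
Step k = 2:
  phi_22 = [rho(2) - phi_11 rho(1)] / [1 - phi_11 rho(1)] = [0.742 - (0.7201)(0.7201)] / [1 - (0.7201)(0.7201)]
         = 0.22345599 / 0.48145599 = 0.4641.
Therefore phi_{22} = 0.4641.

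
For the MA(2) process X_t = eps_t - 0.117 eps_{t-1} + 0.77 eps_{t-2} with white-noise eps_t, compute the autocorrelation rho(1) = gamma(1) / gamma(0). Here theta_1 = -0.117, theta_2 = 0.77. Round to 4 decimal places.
\rho(1) = -0.1289

For an MA(q) process with theta_0 = 1, the autocovariance is
  gamma(k) = sigma^2 * sum_{i=0..q-k} theta_i * theta_{i+k},
and rho(k) = gamma(k) / gamma(0). Sigma^2 cancels.
  numerator   = (1)*(-0.117) + (-0.117)*(0.77) = -0.20709.
  denominator = (1)^2 + (-0.117)^2 + (0.77)^2 = 1.606589.
  rho(1) = -0.20709 / 1.606589 = -0.1289.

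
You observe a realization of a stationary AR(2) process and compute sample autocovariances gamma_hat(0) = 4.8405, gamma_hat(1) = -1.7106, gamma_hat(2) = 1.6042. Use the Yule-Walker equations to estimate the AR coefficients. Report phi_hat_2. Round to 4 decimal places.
\hat\phi_{2} = 0.2360

The Yule-Walker equations for an AR(p) process read, in matrix form,
  Gamma_p phi = r_p,   with   (Gamma_p)_{ij} = gamma(|i - j|),
                       (r_p)_i = gamma(i),   i,j = 1..p.
Substitute the sample gammas (Toeplitz matrix and right-hand side of size 2):
  Gamma_p = [[4.8405, -1.7106], [-1.7106, 4.8405]]
  r_p     = [-1.7106, 1.6042]
Written out:
  4.8405 phi_1 - 1.7106 phi_2 = -1.7106
  -1.7106 phi_1 + 4.8405 phi_2 = 1.6042
Solve by Cramer's rule:
  det = gamma(0)^2 - gamma(1)^2 = (4.8405)^2 - (-1.7106)^2 = 23.43044025 - 2.92615236 = 20.50428789
  phi_hat_1 = [gamma(1) gamma(0) - gamma(1) gamma(2)] / det = [(-1.7106)(4.8405) - (-1.7106)(1.6042)] / 20.50428789 = -5.53601478 / 20.50428789 = -0.27
  phi_hat_2 = [gamma(0) gamma(2) - gamma(1)^2] / det = [(4.8405)(1.6042) - (-1.7106)^2] / 20.50428789 = 4.83897774 / 20.50428789 = 0.236
So phi_hat = [-0.2700, 0.2360].
Therefore phi_hat_2 = 0.2360.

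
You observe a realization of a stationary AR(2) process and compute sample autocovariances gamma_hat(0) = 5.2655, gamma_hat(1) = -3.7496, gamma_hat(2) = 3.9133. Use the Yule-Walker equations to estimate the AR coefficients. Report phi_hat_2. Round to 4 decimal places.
\hat\phi_{2} = 0.4790

The Yule-Walker equations for an AR(p) process read, in matrix form,
  Gamma_p phi = r_p,   with   (Gamma_p)_{ij} = gamma(|i - j|),
                       (r_p)_i = gamma(i),   i,j = 1..p.
Substitute the sample gammas (Toeplitz matrix and right-hand side of size 2):
  Gamma_p = [[5.2655, -3.7496], [-3.7496, 5.2655]]
  r_p     = [-3.7496, 3.9133]
Written out:
  5.2655 phi_1 - 3.7496 phi_2 = -3.7496
  -3.7496 phi_1 + 5.2655 phi_2 = 3.9133
Solve by Cramer's rule:
  det = gamma(0)^2 - gamma(1)^2 = (5.2655)^2 - (-3.7496)^2 = 27.72549025 - 14.05950016 = 13.66599009
  phi_hat_1 = [gamma(1) gamma(0) - gamma(1) gamma(2)] / det = [(-3.7496)(5.2655) - (-3.7496)(3.9133)] / 13.66599009 = -5.07020912 / 13.66599009 = -0.371
  phi_hat_2 = [gamma(0) gamma(2) - gamma(1)^2] / det = [(5.2655)(3.9133) - (-3.7496)^2] / 13.66599009 = 6.54598099 / 13.66599009 = 0.479
So phi_hat = [-0.3710, 0.4790].
Therefore phi_hat_2 = 0.4790.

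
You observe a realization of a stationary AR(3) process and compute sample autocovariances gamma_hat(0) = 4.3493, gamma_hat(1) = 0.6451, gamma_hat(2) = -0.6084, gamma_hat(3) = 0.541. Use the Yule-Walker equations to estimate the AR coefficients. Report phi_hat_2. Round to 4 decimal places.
\hat\phi_{2} = -0.1970

The Yule-Walker equations for an AR(p) process read, in matrix form,
  Gamma_p phi = r_p,   with   (Gamma_p)_{ij} = gamma(|i - j|),
                       (r_p)_i = gamma(i),   i,j = 1..p.
Substitute the sample gammas (Toeplitz matrix and right-hand side of size 3):
  Gamma_p = [[4.3493, 0.6451, -0.6084], [0.6451, 4.3493, 0.6451], [-0.6084, 0.6451, 4.3493]]
  r_p     = [0.6451, -0.6084, 0.541]
Written out (R1..R3):
  (R1) 4.3493 phi_1 + 0.6451 phi_2 - 0.6084 phi_3 = 0.6451
  (R2) 0.6451 phi_1 + 4.3493 phi_2 + 0.6451 phi_3 = -0.6084
  (R3) -0.6084 phi_1 + 0.6451 phi_2 + 4.3493 phi_3 = 0.541
Gaussian elimination:
  R2 <- R2 - (0.6451/4.3493) R1 = R2 - (0.148323) R1:  4.253617 phi_2 + 0.73534 phi_3 = -0.704083
  R3 <- R3 - (-0.6084/4.3493) R1 = R3 - (-0.139885) R1:  0.73534 phi_2 + 4.264194 phi_3 = 0.63124
  R3 <- R3 - (0.73534/4.253617) R2 = R3 - (0.172874) R2:  4.137073 phi_3 = 0.752957
Back-substitution:
  phi_hat_3 = 0.752957 / 4.137073 = 0.182002
  phi_hat_2 = (-0.704083 - (0.73534)(0.182002)) / 4.253617 = -0.196989
  phi_hat_1 = (0.6451 - (0.6451)(-0.196989) - (-0.6084)(0.182002)) / 4.3493 = 0.203
So phi_hat = [0.2030, -0.1970, 0.1820].
Therefore phi_hat_2 = -0.1970.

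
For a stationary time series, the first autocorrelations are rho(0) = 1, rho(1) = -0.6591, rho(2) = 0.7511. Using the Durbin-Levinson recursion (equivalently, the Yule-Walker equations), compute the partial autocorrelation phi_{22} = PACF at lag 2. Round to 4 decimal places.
\phi_{22} = 0.5599

The PACF at lag k is phi_{kk}, the last component of the solution
to the Yule-Walker system G_k phi = r_k where
  (G_k)_{ij} = rho(|i - j|), (r_k)_i = rho(i), i,j = 1..k.
Equivalently, Durbin-Levinson gives phi_{kk} iteratively:
  phi_{11} = rho(1)
  phi_{kk} = [rho(k) - sum_{j=1..k-1} phi_{k-1,j} rho(k-j)]
            / [1 - sum_{j=1..k-1} phi_{k-1,j} rho(j)],
  phi_{k,j} = phi_{k-1,j} - phi_{kk} phi_{k-1,k-j},  j = 1..k-1.
Step k = 1:
  phi_11 = rho(1) = -0.6591.
Step k = 2:
  phi_22 = [rho(2) - phi_11 rho(1)] / [1 - phi_11 rho(1)] = [0.7511 - (-0.6591)(-0.6591)] / [1 - (-0.6591)(-0.6591)]
         = 0.31668719 / 0.56558719 = 0.5599.
Therefore phi_{22} = 0.5599.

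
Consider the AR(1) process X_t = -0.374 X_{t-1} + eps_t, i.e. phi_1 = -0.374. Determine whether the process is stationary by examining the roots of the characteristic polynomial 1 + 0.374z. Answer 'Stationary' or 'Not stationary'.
\text{Stationary}

The AR(p) characteristic polynomial is P(z) = 1 + 0.374z.
Stationarity requires all roots to lie outside the unit circle, i.e. |z| > 1 for every root.
This is linear in z: 1 + (0.374) z = 0  =>  z = -1/(0.374) = -2.673797,  |z| = 2.673797.
Moduli of all roots: 2.6738.
All moduli strictly greater than 1? Yes.
Verdict: Stationary.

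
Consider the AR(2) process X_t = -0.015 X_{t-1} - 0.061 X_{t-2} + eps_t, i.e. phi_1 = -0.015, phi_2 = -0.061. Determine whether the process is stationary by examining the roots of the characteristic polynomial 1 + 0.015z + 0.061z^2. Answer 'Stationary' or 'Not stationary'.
\text{Stationary}

The AR(p) characteristic polynomial is P(z) = 1 + 0.015z + 0.061z^2.
Stationarity requires all roots to lie outside the unit circle, i.e. |z| > 1 for every root.
Set 1 + (0.015) z + (0.061) z^2 = 0, i.e. a z^2 + b z + c = 0 with a = 0.061, b = 0.015, c = 1.
Discriminant D = b^2 - 4ac = (0.015)^2 - 4*(0.061)*1 = 0.000225 - (0.244) = -0.243775.
D < 0, so the roots are the complex-conjugate pair z = (-b +/- i sqrt(-D)) / (2a) = -0.123 +/- 4.047i.
For a conjugate pair |z|^2 = z * conj(z) = (product of roots) = c/a = 1/(0.061) = 16.393443, so |z| = sqrt(16.393443) = 4.0489 for both roots.
Moduli of all roots: 4.0489, 4.0489.
All moduli strictly greater than 1? Yes.
Verdict: Stationary.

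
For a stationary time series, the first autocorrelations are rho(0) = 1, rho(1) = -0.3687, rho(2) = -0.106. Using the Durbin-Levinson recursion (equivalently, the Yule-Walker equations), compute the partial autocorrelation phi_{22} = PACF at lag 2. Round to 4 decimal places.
\phi_{22} = -0.2800

The PACF at lag k is phi_{kk}, the last component of the solution
to the Yule-Walker system G_k phi = r_k where
  (G_k)_{ij} = rho(|i - j|), (r_k)_i = rho(i), i,j = 1..k.
Equivalently, Durbin-Levinson gives phi_{kk} iteratively:
  phi_{11} = rho(1)
  phi_{kk} = [rho(k) - sum_{j=1..k-1} phi_{k-1,j} rho(k-j)]
            / [1 - sum_{j=1..k-1} phi_{k-1,j} rho(j)],
  phi_{k,j} = phi_{k-1,j} - phi_{kk} phi_{k-1,k-j},  j = 1..k-1.
Step k = 1:
  phi_11 = rho(1) = -0.3687.
Step k = 2:
  phi_22 = [rho(2) - phi_11 rho(1)] / [1 - phi_11 rho(1)] = [-0.106 - (-0.3687)(-0.3687)] / [1 - (-0.3687)(-0.3687)]
         = -0.24193969 / 0.86406031 = -0.28.
Therefore phi_{22} = -0.2800.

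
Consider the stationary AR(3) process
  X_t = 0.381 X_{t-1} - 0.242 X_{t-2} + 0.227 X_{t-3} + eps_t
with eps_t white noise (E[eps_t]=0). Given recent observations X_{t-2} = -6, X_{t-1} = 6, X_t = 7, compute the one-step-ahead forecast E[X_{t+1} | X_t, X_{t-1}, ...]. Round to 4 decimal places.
E[X_{t+1} \mid \mathcal F_t] = -0.1470

For an AR(p) model X_t = c + sum_i phi_i X_{t-i} + eps_t, the
one-step-ahead conditional mean is
  E[X_{t+1} | X_t, ...] = c + sum_i phi_i X_{t+1-i}.
Substitute known values:
  E[X_{t+1} | ...] = (0.381) * (7) + (-0.242) * (6) + (0.227) * (-6)
                   = -0.1470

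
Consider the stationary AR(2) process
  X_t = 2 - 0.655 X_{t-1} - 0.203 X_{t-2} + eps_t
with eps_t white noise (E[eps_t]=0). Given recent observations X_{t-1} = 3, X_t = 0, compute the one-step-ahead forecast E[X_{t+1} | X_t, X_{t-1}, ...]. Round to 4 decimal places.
E[X_{t+1} \mid \mathcal F_t] = 1.3910

For an AR(p) model X_t = c + sum_i phi_i X_{t-i} + eps_t, the
one-step-ahead conditional mean is
  E[X_{t+1} | X_t, ...] = c + sum_i phi_i X_{t+1-i}.
Substitute known values:
  E[X_{t+1} | ...] = 2 + (-0.655) * (0) + (-0.203) * (3)
                   = 1.3910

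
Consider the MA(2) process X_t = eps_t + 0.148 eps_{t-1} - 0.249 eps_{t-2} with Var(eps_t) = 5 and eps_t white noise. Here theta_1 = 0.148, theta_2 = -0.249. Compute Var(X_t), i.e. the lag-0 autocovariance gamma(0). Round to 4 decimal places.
\gamma(0) = 5.4195

For an MA(q) process X_t = eps_t + sum_i theta_i eps_{t-i} with
Var(eps_t) = sigma^2, the variance is
  gamma(0) = sigma^2 * (1 + sum_i theta_i^2).
  sum_i theta_i^2 = (0.148)^2 + (-0.249)^2 = 0.021904 + 0.062001 = 0.083905.
  gamma(0) = 5 * (1 + 0.083905) = 5 * 1.083905 = 5.419525, which rounds to 5.4195.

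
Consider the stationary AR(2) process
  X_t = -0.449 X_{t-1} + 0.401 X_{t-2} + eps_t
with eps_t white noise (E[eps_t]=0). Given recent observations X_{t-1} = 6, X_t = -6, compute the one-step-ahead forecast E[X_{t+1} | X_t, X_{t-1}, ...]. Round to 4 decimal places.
E[X_{t+1} \mid \mathcal F_t] = 5.1000

For an AR(p) model X_t = c + sum_i phi_i X_{t-i} + eps_t, the
one-step-ahead conditional mean is
  E[X_{t+1} | X_t, ...] = c + sum_i phi_i X_{t+1-i}.
Substitute known values:
  E[X_{t+1} | ...] = (-0.449) * (-6) + (0.401) * (6)
                   = 5.1000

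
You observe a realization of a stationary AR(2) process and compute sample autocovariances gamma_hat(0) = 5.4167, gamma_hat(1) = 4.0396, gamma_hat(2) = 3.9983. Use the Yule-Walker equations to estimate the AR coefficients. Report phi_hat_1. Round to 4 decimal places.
\hat\phi_{1} = 0.4400

The Yule-Walker equations for an AR(p) process read, in matrix form,
  Gamma_p phi = r_p,   with   (Gamma_p)_{ij} = gamma(|i - j|),
                       (r_p)_i = gamma(i),   i,j = 1..p.
Substitute the sample gammas (Toeplitz matrix and right-hand side of size 2):
  Gamma_p = [[5.4167, 4.0396], [4.0396, 5.4167]]
  r_p     = [4.0396, 3.9983]
Written out:
  5.4167 phi_1 + 4.0396 phi_2 = 4.0396
  4.0396 phi_1 + 5.4167 phi_2 = 3.9983
Solve by Cramer's rule:
  det = gamma(0)^2 - gamma(1)^2 = (5.4167)^2 - (4.0396)^2 = 29.34063889 - 16.31836816 = 13.02227073
  phi_hat_1 = [gamma(1) gamma(0) - gamma(1) gamma(2)] / det = [(4.0396)(5.4167) - (4.0396)(3.9983)] / 13.02227073 = 5.72976864 / 13.02227073 = 0.44
  phi_hat_2 = [gamma(0) gamma(2) - gamma(1)^2] / det = [(5.4167)(3.9983) - (4.0396)^2] / 13.02227073 = 5.33922345 / 13.02227073 = 0.41
So phi_hat = [0.4400, 0.4100].
Therefore phi_hat_1 = 0.4400.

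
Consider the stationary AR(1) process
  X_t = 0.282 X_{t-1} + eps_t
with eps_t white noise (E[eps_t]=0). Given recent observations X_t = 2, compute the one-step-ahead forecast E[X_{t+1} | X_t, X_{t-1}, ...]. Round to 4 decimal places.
E[X_{t+1} \mid \mathcal F_t] = 0.5640

For an AR(p) model X_t = c + sum_i phi_i X_{t-i} + eps_t, the
one-step-ahead conditional mean is
  E[X_{t+1} | X_t, ...] = c + sum_i phi_i X_{t+1-i}.
Substitute known values:
  E[X_{t+1} | ...] = (0.282) * (2)
                   = 0.5640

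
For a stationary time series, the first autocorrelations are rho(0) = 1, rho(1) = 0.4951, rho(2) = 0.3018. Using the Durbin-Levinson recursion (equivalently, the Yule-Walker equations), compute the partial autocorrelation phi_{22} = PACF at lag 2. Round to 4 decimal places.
\phi_{22} = 0.0751

The PACF at lag k is phi_{kk}, the last component of the solution
to the Yule-Walker system G_k phi = r_k where
  (G_k)_{ij} = rho(|i - j|), (r_k)_i = rho(i), i,j = 1..k.
Equivalently, Durbin-Levinson gives phi_{kk} iteratively:
  phi_{11} = rho(1)
  phi_{kk} = [rho(k) - sum_{j=1..k-1} phi_{k-1,j} rho(k-j)]
            / [1 - sum_{j=1..k-1} phi_{k-1,j} rho(j)],
  phi_{k,j} = phi_{k-1,j} - phi_{kk} phi_{k-1,k-j},  j = 1..k-1.
Step k = 1:
  phi_11 = rho(1) = 0.4951.
Step k = 2:
  phi_22 = [rho(2) - phi_11 rho(1)] / [1 - phi_11 rho(1)] = [0.3018 - (0.4951)(0.4951)] / [1 - (0.4951)(0.4951)]
         = 0.05667599 / 0.75487599 = 0.0751.
Therefore phi_{22} = 0.0751.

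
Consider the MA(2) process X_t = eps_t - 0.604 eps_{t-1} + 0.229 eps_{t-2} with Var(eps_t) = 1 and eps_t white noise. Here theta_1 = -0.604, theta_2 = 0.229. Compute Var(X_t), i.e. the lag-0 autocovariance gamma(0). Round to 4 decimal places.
\gamma(0) = 1.4173

For an MA(q) process X_t = eps_t + sum_i theta_i eps_{t-i} with
Var(eps_t) = sigma^2, the variance is
  gamma(0) = sigma^2 * (1 + sum_i theta_i^2).
  sum_i theta_i^2 = (-0.604)^2 + (0.229)^2 = 0.364816 + 0.052441 = 0.417257.
  gamma(0) = 1 * (1 + 0.417257) = 1 * 1.417257 = 1.417257, which rounds to 1.4173.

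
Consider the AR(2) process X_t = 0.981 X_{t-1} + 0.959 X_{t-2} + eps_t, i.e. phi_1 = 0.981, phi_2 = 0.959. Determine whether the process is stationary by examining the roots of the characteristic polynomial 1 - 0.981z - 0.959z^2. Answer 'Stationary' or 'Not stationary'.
\text{Not stationary}

The AR(p) characteristic polynomial is P(z) = 1 - 0.981z - 0.959z^2.
Stationarity requires all roots to lie outside the unit circle, i.e. |z| > 1 for every root.
Set 1 + (-0.981) z + (-0.959) z^2 = 0, i.e. a z^2 + b z + c = 0 with a = -0.959, b = -0.981, c = 1.
Discriminant D = b^2 - 4ac = (-0.981)^2 - 4*(-0.959)*1 = 0.962361 - (-3.836) = 4.798361.
D >= 0, so the roots are real: z = (-b +/- sqrt(D)) / (2a) = (0.981 +/- 2.190516) / (-1.918).
  z_1 = (0.981 + 2.190516) / (-1.918) = -1.6536,   |z_1| = 1.6536.
  z_2 = (0.981 - 2.190516) / (-1.918) = 0.6306,   |z_2| = 0.6306.
Moduli of all roots: 1.6536, 0.6306.
All moduli strictly greater than 1? No.
Verdict: Not stationary.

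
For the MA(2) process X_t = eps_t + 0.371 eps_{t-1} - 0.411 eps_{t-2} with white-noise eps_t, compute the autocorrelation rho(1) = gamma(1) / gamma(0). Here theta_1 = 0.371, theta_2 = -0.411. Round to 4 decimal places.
\rho(1) = 0.1672

For an MA(q) process with theta_0 = 1, the autocovariance is
  gamma(k) = sigma^2 * sum_{i=0..q-k} theta_i * theta_{i+k},
and rho(k) = gamma(k) / gamma(0). Sigma^2 cancels.
  numerator   = (1)*(0.371) + (0.371)*(-0.411) = 0.218519.
  denominator = (1)^2 + (0.371)^2 + (-0.411)^2 = 1.306562.
  rho(1) = 0.218519 / 1.306562 = 0.1672.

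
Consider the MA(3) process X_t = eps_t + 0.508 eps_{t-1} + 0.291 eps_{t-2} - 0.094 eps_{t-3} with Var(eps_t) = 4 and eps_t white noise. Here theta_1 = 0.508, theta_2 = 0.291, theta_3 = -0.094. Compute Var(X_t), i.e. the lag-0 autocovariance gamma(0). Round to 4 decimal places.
\gamma(0) = 5.4063

For an MA(q) process X_t = eps_t + sum_i theta_i eps_{t-i} with
Var(eps_t) = sigma^2, the variance is
  gamma(0) = sigma^2 * (1 + sum_i theta_i^2).
  sum_i theta_i^2 = (0.508)^2 + (0.291)^2 + (-0.094)^2 = 0.258064 + 0.084681 + 0.008836 = 0.351581.
  gamma(0) = 4 * (1 + 0.351581) = 4 * 1.351581 = 5.406324, which rounds to 5.4063.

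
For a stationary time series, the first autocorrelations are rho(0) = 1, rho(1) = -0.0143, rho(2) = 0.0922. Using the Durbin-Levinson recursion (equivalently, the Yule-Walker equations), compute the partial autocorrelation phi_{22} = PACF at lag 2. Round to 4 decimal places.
\phi_{22} = 0.0920

The PACF at lag k is phi_{kk}, the last component of the solution
to the Yule-Walker system G_k phi = r_k where
  (G_k)_{ij} = rho(|i - j|), (r_k)_i = rho(i), i,j = 1..k.
Equivalently, Durbin-Levinson gives phi_{kk} iteratively:
  phi_{11} = rho(1)
  phi_{kk} = [rho(k) - sum_{j=1..k-1} phi_{k-1,j} rho(k-j)]
            / [1 - sum_{j=1..k-1} phi_{k-1,j} rho(j)],
  phi_{k,j} = phi_{k-1,j} - phi_{kk} phi_{k-1,k-j},  j = 1..k-1.
Step k = 1:
  phi_11 = rho(1) = -0.0143.
Step k = 2:
  phi_22 = [rho(2) - phi_11 rho(1)] / [1 - phi_11 rho(1)] = [0.0922 - (-0.0143)(-0.0143)] / [1 - (-0.0143)(-0.0143)]
         = 0.09199551 / 0.99979551 = 0.092.
Therefore phi_{22} = 0.0920.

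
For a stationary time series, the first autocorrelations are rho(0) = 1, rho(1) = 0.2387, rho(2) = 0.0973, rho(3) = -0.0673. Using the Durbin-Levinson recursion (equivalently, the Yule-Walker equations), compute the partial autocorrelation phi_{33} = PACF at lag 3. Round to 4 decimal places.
\phi_{33} = -0.1060

The PACF at lag k is phi_{kk}, the last component of the solution
to the Yule-Walker system G_k phi = r_k where
  (G_k)_{ij} = rho(|i - j|), (r_k)_i = rho(i), i,j = 1..k.
Equivalently, Durbin-Levinson gives phi_{kk} iteratively:
  phi_{11} = rho(1)
  phi_{kk} = [rho(k) - sum_{j=1..k-1} phi_{k-1,j} rho(k-j)]
            / [1 - sum_{j=1..k-1} phi_{k-1,j} rho(j)],
  phi_{k,j} = phi_{k-1,j} - phi_{kk} phi_{k-1,k-j},  j = 1..k-1.
Step k = 1:
  phi_11 = rho(1) = 0.2387.
Step k = 2:
  phi_22 = [rho(2) - phi_11 rho(1)] / [1 - phi_11 rho(1)] = [0.0973 - (0.2387)(0.2387)] / [1 - (0.2387)(0.2387)]
         = 0.04032231 / 0.94302231 = 0.042759.
  Update: phi_21 = phi_11 - phi_22 phi_11 = 0.2387 - (0.042759)(0.2387) = 0.228494.
Step k = 3:
  phi_33 = [rho(3) - phi_21 rho(2) - phi_22 rho(1)] / [1 - phi_21 rho(1) - phi_22 rho(2)]
    numerator   = -0.0673 - (0.228494)(0.0973) - (0.042759)(0.2387) = -0.0997389
    denominator = 1 - (0.228494)(0.2387) - (0.042759)(0.0973) = 0.94129818
  phi_33 = -0.0997389 / 0.94129818 = -0.106.
Therefore phi_{33} = -0.1060.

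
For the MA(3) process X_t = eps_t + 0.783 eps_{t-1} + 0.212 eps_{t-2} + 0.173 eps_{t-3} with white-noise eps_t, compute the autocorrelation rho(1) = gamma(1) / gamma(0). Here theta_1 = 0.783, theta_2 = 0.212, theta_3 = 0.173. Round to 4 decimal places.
\rho(1) = 0.5839

For an MA(q) process with theta_0 = 1, the autocovariance is
  gamma(k) = sigma^2 * sum_{i=0..q-k} theta_i * theta_{i+k},
and rho(k) = gamma(k) / gamma(0). Sigma^2 cancels.
  numerator   = (1)*(0.783) + (0.783)*(0.212) + (0.212)*(0.173) = 0.985672.
  denominator = (1)^2 + (0.783)^2 + (0.212)^2 + (0.173)^2 = 1.687962.
  rho(1) = 0.985672 / 1.687962 = 0.5839.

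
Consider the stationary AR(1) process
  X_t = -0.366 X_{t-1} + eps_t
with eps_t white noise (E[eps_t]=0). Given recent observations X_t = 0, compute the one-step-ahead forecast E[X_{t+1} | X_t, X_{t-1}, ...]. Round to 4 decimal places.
E[X_{t+1} \mid \mathcal F_t] = 0.0000

For an AR(p) model X_t = c + sum_i phi_i X_{t-i} + eps_t, the
one-step-ahead conditional mean is
  E[X_{t+1} | X_t, ...] = c + sum_i phi_i X_{t+1-i}.
Substitute known values:
  E[X_{t+1} | ...] = (-0.366) * (0)
                   = 0.0000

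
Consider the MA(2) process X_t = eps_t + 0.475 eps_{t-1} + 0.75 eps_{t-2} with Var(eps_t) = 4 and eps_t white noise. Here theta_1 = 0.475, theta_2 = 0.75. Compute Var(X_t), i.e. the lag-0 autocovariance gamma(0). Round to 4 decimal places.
\gamma(0) = 7.1525

For an MA(q) process X_t = eps_t + sum_i theta_i eps_{t-i} with
Var(eps_t) = sigma^2, the variance is
  gamma(0) = sigma^2 * (1 + sum_i theta_i^2).
  sum_i theta_i^2 = (0.475)^2 + (0.75)^2 = 0.225625 + 0.5625 = 0.788125.
  gamma(0) = 4 * (1 + 0.788125) = 4 * 1.788125 = 7.1525.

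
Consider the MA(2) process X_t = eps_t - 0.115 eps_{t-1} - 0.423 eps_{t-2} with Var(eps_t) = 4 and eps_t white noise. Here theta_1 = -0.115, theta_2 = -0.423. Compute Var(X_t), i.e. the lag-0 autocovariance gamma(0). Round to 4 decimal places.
\gamma(0) = 4.7686

For an MA(q) process X_t = eps_t + sum_i theta_i eps_{t-i} with
Var(eps_t) = sigma^2, the variance is
  gamma(0) = sigma^2 * (1 + sum_i theta_i^2).
  sum_i theta_i^2 = (-0.115)^2 + (-0.423)^2 = 0.013225 + 0.178929 = 0.192154.
  gamma(0) = 4 * (1 + 0.192154) = 4 * 1.192154 = 4.768616, which rounds to 4.7686.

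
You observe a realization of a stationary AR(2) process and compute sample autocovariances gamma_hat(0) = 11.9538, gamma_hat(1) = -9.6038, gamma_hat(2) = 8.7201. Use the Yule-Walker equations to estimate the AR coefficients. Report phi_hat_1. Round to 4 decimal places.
\hat\phi_{1} = -0.6130

The Yule-Walker equations for an AR(p) process read, in matrix form,
  Gamma_p phi = r_p,   with   (Gamma_p)_{ij} = gamma(|i - j|),
                       (r_p)_i = gamma(i),   i,j = 1..p.
Substitute the sample gammas (Toeplitz matrix and right-hand side of size 2):
  Gamma_p = [[11.9538, -9.6038], [-9.6038, 11.9538]]
  r_p     = [-9.6038, 8.7201]
Written out:
  11.9538 phi_1 - 9.6038 phi_2 = -9.6038
  -9.6038 phi_1 + 11.9538 phi_2 = 8.7201
Solve by Cramer's rule:
  det = gamma(0)^2 - gamma(1)^2 = (11.9538)^2 - (-9.6038)^2 = 142.89333444 - 92.23297444 = 50.66036
  phi_hat_1 = [gamma(1) gamma(0) - gamma(1) gamma(2)] / det = [(-9.6038)(11.9538) - (-9.6038)(8.7201)] / 50.66036 = -31.05580806 / 50.66036 = -0.613
  phi_hat_2 = [gamma(0) gamma(2) - gamma(1)^2] / det = [(11.9538)(8.7201) - (-9.6038)^2] / 50.66036 = 12.00535694 / 50.66036 = 0.237
So phi_hat = [-0.6130, 0.2370].
Therefore phi_hat_1 = -0.6130.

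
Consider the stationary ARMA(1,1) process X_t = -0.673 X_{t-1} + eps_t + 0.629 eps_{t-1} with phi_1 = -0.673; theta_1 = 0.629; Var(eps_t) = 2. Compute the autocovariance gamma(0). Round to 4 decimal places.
\gamma(0) = 2.0071

Multiply the model equation by X_{t-k} and take expectations. With theta_0 = psi_0 = 1 and psi_j the MA(infinity) weights, this gives
  gamma(k) - sum_i phi_i gamma(k-i) = c_k,
  c_k = sigma^2 * sum_{j=k..q} theta_j psi_{j-k}   (c_k = 0 for k > q),
using gamma(-m) = gamma(m).
psi-weights needed (psi_j = theta_j + sum_i phi_i psi_{j-i}):
  psi_1 = theta_1 + phi_1 = 0.629 + (-0.673) = -0.044
Right-hand sides:
  c_0 = sigma^2 (1 + theta_1 psi_1) = 2 * (1 + (0.629)(-0.044)) = 2 * 0.972324 = 1.944648
  c_1 = sigma^2 theta_1 = 2 * (0.629) = 1.258
  c_2 = 0
Equations for k = 0 and k = 1 (AR order 1):
  gamma(0) = phi_1 gamma(1) + c_0
  gamma(1) = phi_1 gamma(0) + c_1
Substituting the second into the first: gamma(0) (1 - phi_1^2) = c_0 + phi_1 c_1, so
  gamma(0) = (c_0 + phi_1 c_1) / (1 - phi_1^2) = (1.944648 + (-0.673)(1.258)) / (1 - (-0.673)^2) = 1.098014 / 0.547071 = 2.007078.
Therefore gamma(0) = 2.0071 (to 4 decimal places).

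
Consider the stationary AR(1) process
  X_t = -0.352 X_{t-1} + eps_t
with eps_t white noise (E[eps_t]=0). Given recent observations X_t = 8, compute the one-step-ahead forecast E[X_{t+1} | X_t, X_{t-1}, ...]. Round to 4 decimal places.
E[X_{t+1} \mid \mathcal F_t] = -2.8160

For an AR(p) model X_t = c + sum_i phi_i X_{t-i} + eps_t, the
one-step-ahead conditional mean is
  E[X_{t+1} | X_t, ...] = c + sum_i phi_i X_{t+1-i}.
Substitute known values:
  E[X_{t+1} | ...] = (-0.352) * (8)
                   = -2.8160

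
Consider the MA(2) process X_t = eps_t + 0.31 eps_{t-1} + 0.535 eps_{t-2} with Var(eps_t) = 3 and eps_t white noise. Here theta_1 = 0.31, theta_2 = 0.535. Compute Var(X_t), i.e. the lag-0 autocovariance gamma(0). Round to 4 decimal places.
\gamma(0) = 4.1470

For an MA(q) process X_t = eps_t + sum_i theta_i eps_{t-i} with
Var(eps_t) = sigma^2, the variance is
  gamma(0) = sigma^2 * (1 + sum_i theta_i^2).
  sum_i theta_i^2 = (0.31)^2 + (0.535)^2 = 0.0961 + 0.286225 = 0.382325.
  gamma(0) = 3 * (1 + 0.382325) = 3 * 1.382325 = 4.146975, which rounds to 4.1470.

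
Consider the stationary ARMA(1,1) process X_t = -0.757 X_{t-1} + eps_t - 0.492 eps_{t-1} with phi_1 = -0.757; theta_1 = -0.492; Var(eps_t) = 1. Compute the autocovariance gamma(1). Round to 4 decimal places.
\gamma(1) = -4.0149

Multiply the model equation by X_{t-k} and take expectations. With theta_0 = psi_0 = 1 and psi_j the MA(infinity) weights, this gives
  gamma(k) - sum_i phi_i gamma(k-i) = c_k,
  c_k = sigma^2 * sum_{j=k..q} theta_j psi_{j-k}   (c_k = 0 for k > q),
using gamma(-m) = gamma(m).
psi-weights needed (psi_j = theta_j + sum_i phi_i psi_{j-i}):
  psi_1 = theta_1 + phi_1 = -0.492 + (-0.757) = -1.249
Right-hand sides:
  c_0 = sigma^2 (1 + theta_1 psi_1) = 1 * (1 + (-0.492)(-1.249)) = 1 * 1.614508 = 1.614508
  c_1 = sigma^2 theta_1 = 1 * (-0.492) = -0.492
  c_2 = 0
Equations for k = 0 and k = 1 (AR order 1):
  gamma(0) = phi_1 gamma(1) + c_0
  gamma(1) = phi_1 gamma(0) + c_1
Substituting the second into the first: gamma(0) (1 - phi_1^2) = c_0 + phi_1 c_1, so
  gamma(0) = (c_0 + phi_1 c_1) / (1 - phi_1^2) = (1.614508 + (-0.757)(-0.492)) / (1 - (-0.757)^2) = 1.986952 / 0.426951 = 4.653817.
  gamma(1) = phi_1 gamma(0) + c_1 = (-0.757)(4.653817) + (-0.492) = -4.01494.
Therefore gamma(1) = -4.0149 (to 4 decimal places).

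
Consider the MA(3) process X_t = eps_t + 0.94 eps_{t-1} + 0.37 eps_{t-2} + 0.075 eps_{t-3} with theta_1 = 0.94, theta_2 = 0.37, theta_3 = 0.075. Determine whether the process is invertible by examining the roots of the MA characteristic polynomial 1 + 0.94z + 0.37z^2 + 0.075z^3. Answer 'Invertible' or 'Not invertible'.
\text{Invertible}

The MA(q) characteristic polynomial is P(z) = 1 + 0.94z + 0.37z^2 + 0.075z^3.
Invertibility requires all roots to lie outside the unit circle, i.e. |z| > 1 for every root.
Degree 3: look for a simple real root z0 first, then factor out (1 - z/z0) and solve the remaining quadratic.
Testing z0 = -2: P(-2) = 1 + (0.94)(-2) + (0.37)(-2)^2 + (0.075)(-2)^3
  = 1 + (-1.88) + (1.48) + (-0.6) = 0.  So z_0 = -2 is a root, |z_0| = 2.
Divide out the factor (1 + 0.5 z) = (1 - z/z0) (since 1/z0 = -0.5):
  P(z) = (1 + 0.5 z)(1 + (0.44) z + (0.15) z^2)
  [check: z-coef 0.44 - (-0.5) = 0.94; z^2-coef 0.15 - (-0.5)(0.44) = 0.37; z^3-coef -(-0.5)(0.15) = 0.075.]
Remaining roots from the quadratic factor 1 + (0.44) z + (0.15) z^2:
  Set 1 + (0.44) z + (0.15) z^2 = 0, i.e. a z^2 + b z + c = 0 with a = 0.15, b = 0.44, c = 1.
  Discriminant D = b^2 - 4ac = (0.44)^2 - 4*(0.15)*1 = 0.1936 - (0.6) = -0.4064.
  D < 0, so the roots are the complex-conjugate pair z = (-b +/- i sqrt(-D)) / (2a) = -1.4667 +/- 2.125i.
  For a conjugate pair |z|^2 = z * conj(z) = (product of roots) = c/a = 1/(0.15) = 6.666667, so |z| = sqrt(6.666667) = 2.582 for both roots.
Moduli of all roots: 2.0000, 2.5820, 2.5820.
All moduli strictly greater than 1? Yes.
Verdict: Invertible.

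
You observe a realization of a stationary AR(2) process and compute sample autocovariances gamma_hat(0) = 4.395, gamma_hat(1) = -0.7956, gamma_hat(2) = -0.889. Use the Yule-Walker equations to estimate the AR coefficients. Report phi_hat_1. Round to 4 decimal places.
\hat\phi_{1} = -0.2250

The Yule-Walker equations for an AR(p) process read, in matrix form,
  Gamma_p phi = r_p,   with   (Gamma_p)_{ij} = gamma(|i - j|),
                       (r_p)_i = gamma(i),   i,j = 1..p.
Substitute the sample gammas (Toeplitz matrix and right-hand side of size 2):
  Gamma_p = [[4.395, -0.7956], [-0.7956, 4.395]]
  r_p     = [-0.7956, -0.889]
Written out:
  4.395 phi_1 - 0.7956 phi_2 = -0.7956
  -0.7956 phi_1 + 4.395 phi_2 = -0.889
Solve by Cramer's rule:
  det = gamma(0)^2 - gamma(1)^2 = (4.395)^2 - (-0.7956)^2 = 19.316025 - 0.63297936 = 18.68304564
  phi_hat_1 = [gamma(1) gamma(0) - gamma(1) gamma(2)] / det = [(-0.7956)(4.395) - (-0.7956)(-0.889)] / 18.68304564 = -4.2039504 / 18.68304564 = -0.225
  phi_hat_2 = [gamma(0) gamma(2) - gamma(1)^2] / det = [(4.395)(-0.889) - (-0.7956)^2] / 18.68304564 = -4.54013436 / 18.68304564 = -0.243
So phi_hat = [-0.2250, -0.2430].
Therefore phi_hat_1 = -0.2250.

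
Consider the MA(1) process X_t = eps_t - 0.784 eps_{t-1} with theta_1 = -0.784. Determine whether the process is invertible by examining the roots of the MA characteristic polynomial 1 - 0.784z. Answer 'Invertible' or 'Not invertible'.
\text{Invertible}

The MA(q) characteristic polynomial is P(z) = 1 - 0.784z.
Invertibility requires all roots to lie outside the unit circle, i.e. |z| > 1 for every root.
This is linear in z: 1 + (-0.784) z = 0  =>  z = -1/(-0.784) = 1.27551,  |z| = 1.27551.
Moduli of all roots: 1.2755.
All moduli strictly greater than 1? Yes.
Verdict: Invertible.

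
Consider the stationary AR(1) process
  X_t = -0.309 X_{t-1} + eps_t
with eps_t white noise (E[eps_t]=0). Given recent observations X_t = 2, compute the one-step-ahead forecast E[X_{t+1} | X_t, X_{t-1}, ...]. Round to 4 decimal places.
E[X_{t+1} \mid \mathcal F_t] = -0.6180

For an AR(p) model X_t = c + sum_i phi_i X_{t-i} + eps_t, the
one-step-ahead conditional mean is
  E[X_{t+1} | X_t, ...] = c + sum_i phi_i X_{t+1-i}.
Substitute known values:
  E[X_{t+1} | ...] = (-0.309) * (2)
                   = -0.6180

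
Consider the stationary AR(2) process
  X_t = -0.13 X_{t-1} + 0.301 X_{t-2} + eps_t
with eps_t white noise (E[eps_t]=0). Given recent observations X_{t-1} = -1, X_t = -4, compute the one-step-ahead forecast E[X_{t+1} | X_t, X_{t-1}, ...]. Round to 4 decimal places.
E[X_{t+1} \mid \mathcal F_t] = 0.2190

For an AR(p) model X_t = c + sum_i phi_i X_{t-i} + eps_t, the
one-step-ahead conditional mean is
  E[X_{t+1} | X_t, ...] = c + sum_i phi_i X_{t+1-i}.
Substitute known values:
  E[X_{t+1} | ...] = (-0.13) * (-4) + (0.301) * (-1)
                   = 0.2190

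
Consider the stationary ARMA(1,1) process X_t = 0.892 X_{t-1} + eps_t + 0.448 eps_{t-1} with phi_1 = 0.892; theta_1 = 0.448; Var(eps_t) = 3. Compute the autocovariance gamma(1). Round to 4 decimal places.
\gamma(1) = 27.5353

Multiply the model equation by X_{t-k} and take expectations. With theta_0 = psi_0 = 1 and psi_j the MA(infinity) weights, this gives
  gamma(k) - sum_i phi_i gamma(k-i) = c_k,
  c_k = sigma^2 * sum_{j=k..q} theta_j psi_{j-k}   (c_k = 0 for k > q),
using gamma(-m) = gamma(m).
psi-weights needed (psi_j = theta_j + sum_i phi_i psi_{j-i}):
  psi_1 = theta_1 + phi_1 = 0.448 + (0.892) = 1.34
Right-hand sides:
  c_0 = sigma^2 (1 + theta_1 psi_1) = 3 * (1 + (0.448)(1.34)) = 3 * 1.60032 = 4.80096
  c_1 = sigma^2 theta_1 = 3 * (0.448) = 1.344
  c_2 = 0
Equations for k = 0 and k = 1 (AR order 1):
  gamma(0) = phi_1 gamma(1) + c_0
  gamma(1) = phi_1 gamma(0) + c_1
Substituting the second into the first: gamma(0) (1 - phi_1^2) = c_0 + phi_1 c_1, so
  gamma(0) = (c_0 + phi_1 c_1) / (1 - phi_1^2) = (4.80096 + (0.892)(1.344)) / (1 - (0.892)^2) = 5.999808 / 0.204336 = 29.362462.
  gamma(1) = phi_1 gamma(0) + c_1 = (0.892)(29.362462) + (1.344) = 27.535316.
Therefore gamma(1) = 27.5353 (to 4 decimal places).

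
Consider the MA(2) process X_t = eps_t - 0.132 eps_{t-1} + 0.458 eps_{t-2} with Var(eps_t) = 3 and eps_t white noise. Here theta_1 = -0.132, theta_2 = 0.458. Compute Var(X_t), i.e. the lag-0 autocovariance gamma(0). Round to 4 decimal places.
\gamma(0) = 3.6816

For an MA(q) process X_t = eps_t + sum_i theta_i eps_{t-i} with
Var(eps_t) = sigma^2, the variance is
  gamma(0) = sigma^2 * (1 + sum_i theta_i^2).
  sum_i theta_i^2 = (-0.132)^2 + (0.458)^2 = 0.017424 + 0.209764 = 0.227188.
  gamma(0) = 3 * (1 + 0.227188) = 3 * 1.227188 = 3.681564, which rounds to 3.6816.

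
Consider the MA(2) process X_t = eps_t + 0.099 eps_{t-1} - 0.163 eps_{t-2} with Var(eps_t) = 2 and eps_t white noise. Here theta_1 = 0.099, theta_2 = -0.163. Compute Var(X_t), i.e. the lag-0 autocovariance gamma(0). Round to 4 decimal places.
\gamma(0) = 2.0727

For an MA(q) process X_t = eps_t + sum_i theta_i eps_{t-i} with
Var(eps_t) = sigma^2, the variance is
  gamma(0) = sigma^2 * (1 + sum_i theta_i^2).
  sum_i theta_i^2 = (0.099)^2 + (-0.163)^2 = 0.009801 + 0.026569 = 0.03637.
  gamma(0) = 2 * (1 + 0.03637) = 2 * 1.03637 = 2.07274, which rounds to 2.0727.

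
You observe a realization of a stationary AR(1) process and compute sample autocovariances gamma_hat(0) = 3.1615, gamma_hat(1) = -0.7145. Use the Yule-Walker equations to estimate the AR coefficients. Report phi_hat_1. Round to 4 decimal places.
\hat\phi_{1} = -0.2260

The Yule-Walker equations for an AR(p) process read, in matrix form,
  Gamma_p phi = r_p,   with   (Gamma_p)_{ij} = gamma(|i - j|),
                       (r_p)_i = gamma(i),   i,j = 1..p.
Substitute the sample gammas (Toeplitz matrix and right-hand side of size 1):
  Gamma_p = [[3.1615]]
  r_p     = [-0.7145]
With p = 1 this is the single equation gamma(0) phi_1 = gamma(1):
  phi_hat_1 = gamma(1) / gamma(0) = -0.7145 / 3.1615 = -0.2260.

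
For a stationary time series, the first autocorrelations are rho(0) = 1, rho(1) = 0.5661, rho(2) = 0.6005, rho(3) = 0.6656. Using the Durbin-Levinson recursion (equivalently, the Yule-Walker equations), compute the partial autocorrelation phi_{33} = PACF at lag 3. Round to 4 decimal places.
\phi_{33} = 0.4121

The PACF at lag k is phi_{kk}, the last component of the solution
to the Yule-Walker system G_k phi = r_k where
  (G_k)_{ij} = rho(|i - j|), (r_k)_i = rho(i), i,j = 1..k.
Equivalently, Durbin-Levinson gives phi_{kk} iteratively:
  phi_{11} = rho(1)
  phi_{kk} = [rho(k) - sum_{j=1..k-1} phi_{k-1,j} rho(k-j)]
            / [1 - sum_{j=1..k-1} phi_{k-1,j} rho(j)],
  phi_{k,j} = phi_{k-1,j} - phi_{kk} phi_{k-1,k-j},  j = 1..k-1.
Step k = 1:
  phi_11 = rho(1) = 0.5661.
Step k = 2:
  phi_22 = [rho(2) - phi_11 rho(1)] / [1 - phi_11 rho(1)] = [0.6005 - (0.5661)(0.5661)] / [1 - (0.5661)(0.5661)]
         = 0.28003079 / 0.67953079 = 0.412094.
  Update: phi_21 = phi_11 - phi_22 phi_11 = 0.5661 - (0.412094)(0.5661) = 0.332813.
Step k = 3:
  phi_33 = [rho(3) - phi_21 rho(2) - phi_22 rho(1)] / [1 - phi_21 rho(1) - phi_22 rho(2)]
    numerator   = 0.6656 - (0.332813)(0.6005) - (0.412094)(0.5661) = 0.23245895
    denominator = 1 - (0.332813)(0.5661) - (0.412094)(0.6005) = 0.56413169
  phi_33 = 0.23245895 / 0.56413169 = 0.4121.
Therefore phi_{33} = 0.4121.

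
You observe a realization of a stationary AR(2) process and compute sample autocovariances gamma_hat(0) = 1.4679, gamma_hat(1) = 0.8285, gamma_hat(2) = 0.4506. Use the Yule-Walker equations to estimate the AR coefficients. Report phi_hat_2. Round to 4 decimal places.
\hat\phi_{2} = -0.0170

The Yule-Walker equations for an AR(p) process read, in matrix form,
  Gamma_p phi = r_p,   with   (Gamma_p)_{ij} = gamma(|i - j|),
                       (r_p)_i = gamma(i),   i,j = 1..p.
Substitute the sample gammas (Toeplitz matrix and right-hand side of size 2):
  Gamma_p = [[1.4679, 0.8285], [0.8285, 1.4679]]
  r_p     = [0.8285, 0.4506]
Written out:
  1.4679 phi_1 + 0.8285 phi_2 = 0.8285
  0.8285 phi_1 + 1.4679 phi_2 = 0.4506
Solve by Cramer's rule:
  det = gamma(0)^2 - gamma(1)^2 = (1.4679)^2 - (0.8285)^2 = 2.15473041 - 0.68641225 = 1.46831816
  phi_hat_1 = [gamma(1) gamma(0) - gamma(1) gamma(2)] / det = [(0.8285)(1.4679) - (0.8285)(0.4506)] / 1.46831816 = 0.84283305 / 1.46831816 = 0.574
  phi_hat_2 = [gamma(0) gamma(2) - gamma(1)^2] / det = [(1.4679)(0.4506) - (0.8285)^2] / 1.46831816 = -0.02497651 / 1.46831816 = -0.017
So phi_hat = [0.5740, -0.0170].
Therefore phi_hat_2 = -0.0170.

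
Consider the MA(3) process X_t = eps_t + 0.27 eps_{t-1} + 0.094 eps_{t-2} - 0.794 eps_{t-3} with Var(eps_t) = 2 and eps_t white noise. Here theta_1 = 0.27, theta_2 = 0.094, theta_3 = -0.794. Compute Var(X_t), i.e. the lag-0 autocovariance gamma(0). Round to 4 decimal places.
\gamma(0) = 3.4243

For an MA(q) process X_t = eps_t + sum_i theta_i eps_{t-i} with
Var(eps_t) = sigma^2, the variance is
  gamma(0) = sigma^2 * (1 + sum_i theta_i^2).
  sum_i theta_i^2 = (0.27)^2 + (0.094)^2 + (-0.794)^2 = 0.0729 + 0.008836 + 0.630436 = 0.712172.
  gamma(0) = 2 * (1 + 0.712172) = 2 * 1.712172 = 3.424344, which rounds to 3.4243.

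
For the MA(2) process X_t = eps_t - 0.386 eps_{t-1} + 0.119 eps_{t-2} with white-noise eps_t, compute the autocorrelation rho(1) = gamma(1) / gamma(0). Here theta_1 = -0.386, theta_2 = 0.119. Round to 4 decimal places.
\rho(1) = -0.3713

For an MA(q) process with theta_0 = 1, the autocovariance is
  gamma(k) = sigma^2 * sum_{i=0..q-k} theta_i * theta_{i+k},
and rho(k) = gamma(k) / gamma(0). Sigma^2 cancels.
  numerator   = (1)*(-0.386) + (-0.386)*(0.119) = -0.431934.
  denominator = (1)^2 + (-0.386)^2 + (0.119)^2 = 1.163157.
  rho(1) = -0.431934 / 1.163157 = -0.3713.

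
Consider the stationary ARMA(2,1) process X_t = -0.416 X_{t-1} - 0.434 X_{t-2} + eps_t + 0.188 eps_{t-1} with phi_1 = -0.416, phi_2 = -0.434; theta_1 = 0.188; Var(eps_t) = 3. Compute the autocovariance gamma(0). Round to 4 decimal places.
\gamma(0) = 3.7383

Multiply the model equation by X_{t-k} and take expectations. With theta_0 = psi_0 = 1 and psi_j the MA(infinity) weights, this gives
  gamma(k) - sum_i phi_i gamma(k-i) = c_k,
  c_k = sigma^2 * sum_{j=k..q} theta_j psi_{j-k}   (c_k = 0 for k > q),
using gamma(-m) = gamma(m).
psi-weights needed (psi_j = theta_j + sum_i phi_i psi_{j-i}):
  psi_1 = theta_1 + phi_1 = 0.188 + (-0.416) = -0.228
Right-hand sides:
  c_0 = sigma^2 (1 + theta_1 psi_1) = 3 * (1 + (0.188)(-0.228)) = 3 * 0.957136 = 2.871408
  c_1 = sigma^2 theta_1 = 3 * (0.188) = 0.564
  c_2 = 0
Equations for k = 0, 1, 2 (AR order 2, c_2 = 0):
  (E0) gamma(0) = phi_1 gamma(1) + phi_2 gamma(2) + c_0
  (E1) gamma(1) = phi_1 gamma(0) + phi_2 gamma(1) + c_1
  (E2) gamma(2) = phi_1 gamma(1) + phi_2 gamma(0)
From (E1): gamma(1) = A gamma(0) + B with
  A = phi_1 / (1 - phi_2) = -0.416 / 1.434 = -0.290098,   B = c_1 / (1 - phi_2) = 0.564 / 1.434 = 0.393305.
Insert (E2) into (E0): gamma(0) (1 - phi_2^2) = phi_1 (1 + phi_2) gamma(1) + c_0.
  phi_1 (1 + phi_2) = (-0.416)(0.566) = -0.235456,   1 - phi_2^2 = 0.811644.
Replace gamma(1) by A gamma(0) + B and collect gamma(0):
  gamma(0) [0.811644 - (-0.235456)(-0.290098)] = (-0.235456)(0.393305) + 2.871408
  gamma(0) * 0.743339 = 2.778802
  gamma(0) = 2.778802 / 0.743339 = 3.738271.
Therefore gamma(0) = 3.7383 (to 4 decimal places).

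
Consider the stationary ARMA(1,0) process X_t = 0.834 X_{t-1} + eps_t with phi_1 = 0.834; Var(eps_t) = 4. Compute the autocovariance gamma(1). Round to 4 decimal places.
\gamma(1) = 10.9577

Multiply the model equation by X_{t-k} and take expectations. With theta_0 = psi_0 = 1 and psi_j the MA(infinity) weights, this gives
  gamma(k) - sum_i phi_i gamma(k-i) = c_k,
  c_k = sigma^2 * sum_{j=k..q} theta_j psi_{j-k}   (c_k = 0 for k > q),
using gamma(-m) = gamma(m).
Pure AR (q = 0): c_0 = sigma^2 = 4, c_k = 0 for k >= 1.
Equations for k = 0 and k = 1 (AR order 1):
  gamma(0) = phi_1 gamma(1) + c_0
  gamma(1) = phi_1 gamma(0) + c_1
Substituting the second into the first: gamma(0) (1 - phi_1^2) = c_0 + phi_1 c_1, so
  gamma(0) = c_0 / (1 - phi_1^2) = 4 / (1 - (0.834)^2) = 4 / 0.304444 = 13.138705.
  gamma(1) = phi_1 gamma(0) = (0.834)(13.138705) = 10.95768.
Therefore gamma(1) = 10.9577 (to 4 decimal places).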